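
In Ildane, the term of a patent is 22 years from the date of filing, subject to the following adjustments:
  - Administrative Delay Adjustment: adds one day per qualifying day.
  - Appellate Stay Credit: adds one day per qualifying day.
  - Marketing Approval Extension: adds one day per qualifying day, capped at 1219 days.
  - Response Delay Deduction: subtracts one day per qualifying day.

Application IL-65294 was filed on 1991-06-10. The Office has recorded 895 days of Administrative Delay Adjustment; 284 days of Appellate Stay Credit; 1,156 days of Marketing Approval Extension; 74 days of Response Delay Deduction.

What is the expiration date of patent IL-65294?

Base term: filing date + 22 years → 10 June 2013.
Administrative Delay Adjustment: +895 days → 22 November 2015.
Appellate Stay Credit: +284 days → 1 September 2016.
Marketing Approval Extension: 1156 days (within the 1219-day cap) → +1156 days → 1 November 2019.
Response Delay Deduction: −74 days → 19 August 2019.

2019-08-19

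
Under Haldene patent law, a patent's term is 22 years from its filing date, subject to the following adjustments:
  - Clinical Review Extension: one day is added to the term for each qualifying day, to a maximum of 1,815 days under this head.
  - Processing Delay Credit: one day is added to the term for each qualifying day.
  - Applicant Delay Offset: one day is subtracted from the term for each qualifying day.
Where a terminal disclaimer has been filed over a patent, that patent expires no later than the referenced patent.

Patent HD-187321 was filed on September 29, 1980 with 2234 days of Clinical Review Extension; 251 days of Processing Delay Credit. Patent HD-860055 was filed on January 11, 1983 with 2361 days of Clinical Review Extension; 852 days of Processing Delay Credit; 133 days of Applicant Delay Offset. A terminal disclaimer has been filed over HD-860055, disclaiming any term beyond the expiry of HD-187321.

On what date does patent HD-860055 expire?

Natural term of HD-860055:
  Base: filing + 22 years → 11 January 2005.
  Clinical Review Extension: 2361 days claimed exceeds the 1815-day cap, so +1815 days → 31 December 2009.
  Processing Delay Credit: +852 days → 1 May 2012.
  Applicant Delay Offset: −133 days → 20 December 2011.
Expiry of referenced patent HD-187321:
  Base: filing + 22 years → 29 September 2002.
  Clinical Review Extension: 2234 days claimed exceeds the 1815-day cap, so +1815 days → 18 September 2007.
  Processing Delay Credit: +251 days → 26 May 2008.
Terminal disclaimer: HD-860055 expires on the earlier of 20 December 2011 and 26 May 2008.

May 26, 2008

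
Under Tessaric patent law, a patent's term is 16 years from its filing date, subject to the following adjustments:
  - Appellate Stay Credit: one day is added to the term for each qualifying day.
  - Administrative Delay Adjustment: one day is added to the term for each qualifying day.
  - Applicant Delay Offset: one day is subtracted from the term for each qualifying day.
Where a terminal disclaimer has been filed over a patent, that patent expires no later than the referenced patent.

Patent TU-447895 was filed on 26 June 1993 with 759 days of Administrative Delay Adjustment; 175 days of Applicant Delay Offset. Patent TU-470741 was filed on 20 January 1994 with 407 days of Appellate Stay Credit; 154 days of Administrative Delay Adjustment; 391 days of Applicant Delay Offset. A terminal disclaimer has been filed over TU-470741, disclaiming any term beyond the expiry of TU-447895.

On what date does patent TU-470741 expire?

Natural term of TU-470741:
  Base: filing + 16 years → 20 January 2010.
  Appellate Stay Credit: +407 days → 3 March 2011.
  Administrative Delay Adjustment: +154 days → 4 August 2011.
  Applicant Delay Offset: −391 days → 9 July 2010.
Expiry of referenced patent TU-447895:
  Base: filing + 16 years → 26 June 2009.
  Administrative Delay Adjustment: +759 days → 25 July 2011.
  Applicant Delay Offset: −175 days → 31 January 2011.
Terminal disclaimer: TU-470741 expires on the earlier of 9 July 2010 and 31 January 2011.

2010-07-09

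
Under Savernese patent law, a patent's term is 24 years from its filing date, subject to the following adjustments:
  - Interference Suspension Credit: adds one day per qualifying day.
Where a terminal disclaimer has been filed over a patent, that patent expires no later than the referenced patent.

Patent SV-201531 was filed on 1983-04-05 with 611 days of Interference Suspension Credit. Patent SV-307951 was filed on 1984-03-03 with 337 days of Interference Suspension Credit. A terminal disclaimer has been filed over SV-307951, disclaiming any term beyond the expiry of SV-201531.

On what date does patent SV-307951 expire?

2008-12-06

Natural term of SV-307951:
  Base: filing + 24 years → 3 March 2008.
  Interference Suspension Credit: +337 days → 3 February 2009.
Expiry of referenced patent SV-201531:
  Base: filing + 24 years → 5 April 2007.
  Interference Suspension Credit: +611 days → 6 December 2008.
Terminal disclaimer: SV-307951 expires on the earlier of 3 February 2009 and 6 December 2008.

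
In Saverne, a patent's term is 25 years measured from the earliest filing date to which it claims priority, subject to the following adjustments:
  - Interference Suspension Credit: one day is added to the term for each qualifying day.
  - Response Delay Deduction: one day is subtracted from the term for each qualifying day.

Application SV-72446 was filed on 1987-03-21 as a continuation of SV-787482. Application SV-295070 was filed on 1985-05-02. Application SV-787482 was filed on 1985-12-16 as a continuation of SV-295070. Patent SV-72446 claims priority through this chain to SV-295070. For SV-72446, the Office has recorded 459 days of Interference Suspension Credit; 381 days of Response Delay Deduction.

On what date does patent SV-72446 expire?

July 19, 2010

Earliest priority filing: 2 May 1985.
Base term: 2 May 1985 + 25 years → 2 May 2010.
Interference Suspension Credit: +459 days → 4 August 2011.
Response Delay Deduction: −381 days → 19 July 2010.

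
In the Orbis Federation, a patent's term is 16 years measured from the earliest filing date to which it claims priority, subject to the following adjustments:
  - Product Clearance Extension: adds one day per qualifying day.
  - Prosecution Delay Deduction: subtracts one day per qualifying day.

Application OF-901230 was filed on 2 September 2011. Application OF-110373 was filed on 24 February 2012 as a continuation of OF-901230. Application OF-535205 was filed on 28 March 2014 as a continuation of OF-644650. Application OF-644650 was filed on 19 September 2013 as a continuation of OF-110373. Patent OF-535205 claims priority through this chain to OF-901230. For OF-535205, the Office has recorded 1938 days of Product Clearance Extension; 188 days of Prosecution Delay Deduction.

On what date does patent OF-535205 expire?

June 17, 2032

Earliest priority filing: 2 September 2011.
Base term: 2 September 2011 + 16 years → 2 September 2027.
Product Clearance Extension: +1938 days → 22 December 2032.
Prosecution Delay Deduction: −188 days → 17 June 2032.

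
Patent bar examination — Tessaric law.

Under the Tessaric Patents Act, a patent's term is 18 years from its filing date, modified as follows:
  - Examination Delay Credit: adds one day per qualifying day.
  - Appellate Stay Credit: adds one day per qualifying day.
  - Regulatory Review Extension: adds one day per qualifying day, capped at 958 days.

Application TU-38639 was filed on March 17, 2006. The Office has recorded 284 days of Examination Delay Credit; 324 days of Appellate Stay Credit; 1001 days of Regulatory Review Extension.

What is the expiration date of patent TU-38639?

Base term: filing date + 18 years → 17 March 2024.
Examination Delay Credit: +284 days → 26 December 2024.
Appellate Stay Credit: +324 days → 15 November 2025.
Regulatory Review Extension: 1001 days claimed exceeds the 958-day cap, so +958 days → 30 June 2028.

June 30, 2028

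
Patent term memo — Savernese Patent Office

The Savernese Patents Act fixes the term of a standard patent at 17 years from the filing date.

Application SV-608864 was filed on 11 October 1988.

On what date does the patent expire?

2005-10-11

Filing date + 17 years → 11 October 2005.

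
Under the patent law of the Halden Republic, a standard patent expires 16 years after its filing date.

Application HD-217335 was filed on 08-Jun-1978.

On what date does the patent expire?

Filing date + 16 years → 8 June 1994.

1994-06-08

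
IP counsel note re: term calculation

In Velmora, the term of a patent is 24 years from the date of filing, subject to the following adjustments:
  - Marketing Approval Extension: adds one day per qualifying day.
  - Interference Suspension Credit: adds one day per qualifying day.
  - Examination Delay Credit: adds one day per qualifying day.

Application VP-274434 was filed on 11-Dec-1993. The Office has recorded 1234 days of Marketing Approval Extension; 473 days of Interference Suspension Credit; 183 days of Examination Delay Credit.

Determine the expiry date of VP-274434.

Base term: filing date + 24 years → 11 December 2017.
Marketing Approval Extension: +1234 days → 28 April 2021.
Interference Suspension Credit: +473 days → 14 August 2022.
Examination Delay Credit: +183 days → 13 February 2023.

2023-02-13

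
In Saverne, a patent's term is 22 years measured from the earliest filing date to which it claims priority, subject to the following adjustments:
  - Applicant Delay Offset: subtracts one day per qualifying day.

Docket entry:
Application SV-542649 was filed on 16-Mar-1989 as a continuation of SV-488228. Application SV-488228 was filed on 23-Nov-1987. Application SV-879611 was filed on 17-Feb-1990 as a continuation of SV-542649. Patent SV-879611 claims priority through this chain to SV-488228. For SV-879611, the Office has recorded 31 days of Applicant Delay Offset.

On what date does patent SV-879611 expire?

2009-10-23

Earliest priority filing: 23 November 1987.
Base term: 23 November 1987 + 22 years → 23 November 2009.
Applicant Delay Offset: −31 days → 23 October 2009.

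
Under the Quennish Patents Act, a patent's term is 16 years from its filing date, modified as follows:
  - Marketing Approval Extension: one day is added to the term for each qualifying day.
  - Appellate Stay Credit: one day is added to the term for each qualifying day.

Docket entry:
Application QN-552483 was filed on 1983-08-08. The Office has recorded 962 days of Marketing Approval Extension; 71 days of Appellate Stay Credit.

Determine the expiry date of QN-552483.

June 6, 2002

Base term: filing date + 16 years → 8 August 1999.
Marketing Approval Extension: +962 days → 27 March 2002.
Appellate Stay Credit: +71 days → 6 June 2002.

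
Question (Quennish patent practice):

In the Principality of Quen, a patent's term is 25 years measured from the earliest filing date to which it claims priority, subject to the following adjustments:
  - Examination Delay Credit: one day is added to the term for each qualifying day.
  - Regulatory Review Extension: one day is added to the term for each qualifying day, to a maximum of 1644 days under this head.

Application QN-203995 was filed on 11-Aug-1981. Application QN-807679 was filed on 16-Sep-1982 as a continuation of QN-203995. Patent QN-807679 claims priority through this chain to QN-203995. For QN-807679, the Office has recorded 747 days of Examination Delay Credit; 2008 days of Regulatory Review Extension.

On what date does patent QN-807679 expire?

Earliest priority filing: 11 August 1981.
Base term: 11 August 1981 + 25 years → 11 August 2006.
Examination Delay Credit: +747 days → 27 August 2008.
Regulatory Review Extension: 2008 days claimed exceeds the 1644-day cap, so +1644 days → 26 February 2013.

2013-02-26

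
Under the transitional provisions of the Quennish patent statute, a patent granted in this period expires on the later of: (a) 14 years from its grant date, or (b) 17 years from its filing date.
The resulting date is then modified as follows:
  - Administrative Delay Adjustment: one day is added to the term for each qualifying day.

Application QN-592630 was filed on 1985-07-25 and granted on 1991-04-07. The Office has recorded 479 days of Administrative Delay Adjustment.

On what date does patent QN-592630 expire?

2006-07-30

(a) grant + 14 years → 7 April 2005.
(b) filing + 17 years → 25 July 2002.
Later of the two: 7 April 2005.
Administrative Delay Adjustment: +479 days → 30 July 2006.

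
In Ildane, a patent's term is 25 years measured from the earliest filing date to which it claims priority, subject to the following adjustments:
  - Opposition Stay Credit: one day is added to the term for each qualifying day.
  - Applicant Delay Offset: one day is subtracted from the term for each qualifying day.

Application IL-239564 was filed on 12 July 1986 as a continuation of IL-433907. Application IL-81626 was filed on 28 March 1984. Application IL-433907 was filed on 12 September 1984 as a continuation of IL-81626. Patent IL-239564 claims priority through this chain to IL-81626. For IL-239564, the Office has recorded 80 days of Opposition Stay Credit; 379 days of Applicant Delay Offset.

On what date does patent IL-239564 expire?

2008-06-02

Earliest priority filing: 28 March 1984.
Base term: 28 March 1984 + 25 years → 28 March 2009.
Opposition Stay Credit: +80 days → 16 June 2009.
Applicant Delay Offset: −379 days → 2 June 2008.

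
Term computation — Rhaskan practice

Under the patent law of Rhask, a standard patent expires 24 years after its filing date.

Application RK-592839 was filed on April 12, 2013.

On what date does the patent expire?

2037-04-12

Filing date + 24 years → 12 April 2037.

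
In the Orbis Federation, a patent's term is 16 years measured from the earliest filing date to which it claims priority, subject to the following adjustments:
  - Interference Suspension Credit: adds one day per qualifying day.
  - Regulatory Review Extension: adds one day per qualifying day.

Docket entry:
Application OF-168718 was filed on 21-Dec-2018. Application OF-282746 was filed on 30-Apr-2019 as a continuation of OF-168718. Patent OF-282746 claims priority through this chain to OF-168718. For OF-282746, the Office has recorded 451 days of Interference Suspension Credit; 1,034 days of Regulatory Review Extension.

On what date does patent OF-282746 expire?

2039-01-14

Earliest priority filing: 21 December 2018.
Base term: 21 December 2018 + 16 years → 21 December 2034.
Interference Suspension Credit: +451 days → 16 March 2036.
Regulatory Review Extension: +1034 days → 14 January 2039.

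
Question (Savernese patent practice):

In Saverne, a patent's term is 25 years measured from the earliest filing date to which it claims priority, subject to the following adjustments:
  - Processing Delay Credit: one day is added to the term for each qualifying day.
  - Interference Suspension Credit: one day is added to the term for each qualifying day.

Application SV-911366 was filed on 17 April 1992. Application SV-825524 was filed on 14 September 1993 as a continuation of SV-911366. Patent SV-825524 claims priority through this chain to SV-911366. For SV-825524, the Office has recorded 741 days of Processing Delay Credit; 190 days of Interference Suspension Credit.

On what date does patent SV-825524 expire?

November 4, 2019

Earliest priority filing: 17 April 1992.
Base term: 17 April 1992 + 25 years → 17 April 2017.
Processing Delay Credit: +741 days → 28 April 2019.
Interference Suspension Credit: +190 days → 4 November 2019.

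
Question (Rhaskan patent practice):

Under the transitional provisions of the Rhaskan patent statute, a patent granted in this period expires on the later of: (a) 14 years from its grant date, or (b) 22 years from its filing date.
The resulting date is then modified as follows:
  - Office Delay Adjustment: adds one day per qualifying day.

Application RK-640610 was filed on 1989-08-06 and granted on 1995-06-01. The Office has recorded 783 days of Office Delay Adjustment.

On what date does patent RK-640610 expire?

(a) grant + 14 years → 1 June 2009.
(b) filing + 22 years → 6 August 2011.
Later of the two: 6 August 2011.
Office Delay Adjustment: +783 days → 27 September 2013.

2013-09-27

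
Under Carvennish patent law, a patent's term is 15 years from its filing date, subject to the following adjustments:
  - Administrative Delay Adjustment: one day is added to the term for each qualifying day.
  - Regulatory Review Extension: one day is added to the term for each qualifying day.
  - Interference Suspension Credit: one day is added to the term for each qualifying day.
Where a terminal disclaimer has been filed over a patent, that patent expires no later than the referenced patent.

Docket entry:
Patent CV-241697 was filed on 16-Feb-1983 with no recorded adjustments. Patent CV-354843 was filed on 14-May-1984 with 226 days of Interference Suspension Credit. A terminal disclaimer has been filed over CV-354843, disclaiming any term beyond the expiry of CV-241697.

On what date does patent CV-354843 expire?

February 16, 1998

Natural term of CV-354843:
  Base: filing + 15 years → 14 May 1999.
  Interference Suspension Credit: +226 days → 26 December 1999.
Expiry of referenced patent CV-241697:
  Base: filing + 15 years → 16 February 1998.
Terminal disclaimer: CV-354843 expires on the earlier of 26 December 1999 and 16 February 1998.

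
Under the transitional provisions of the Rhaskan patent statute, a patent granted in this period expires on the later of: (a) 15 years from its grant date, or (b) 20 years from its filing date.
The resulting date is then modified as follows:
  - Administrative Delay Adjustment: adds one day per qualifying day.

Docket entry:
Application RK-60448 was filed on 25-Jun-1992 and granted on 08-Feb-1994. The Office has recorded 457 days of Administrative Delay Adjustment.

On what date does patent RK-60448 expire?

(a) grant + 15 years → 8 February 2009.
(b) filing + 20 years → 25 June 2012.
Later of the two: 25 June 2012.
Administrative Delay Adjustment: +457 days → 25 September 2013.

2013-09-25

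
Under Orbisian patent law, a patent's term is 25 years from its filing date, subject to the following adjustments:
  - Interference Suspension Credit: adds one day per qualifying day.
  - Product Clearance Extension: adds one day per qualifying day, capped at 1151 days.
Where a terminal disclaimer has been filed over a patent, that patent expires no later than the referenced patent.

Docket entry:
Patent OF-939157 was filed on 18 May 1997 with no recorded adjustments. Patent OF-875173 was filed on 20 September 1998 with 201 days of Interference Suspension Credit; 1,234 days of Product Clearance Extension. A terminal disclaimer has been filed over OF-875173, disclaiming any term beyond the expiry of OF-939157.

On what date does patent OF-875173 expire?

Natural term of OF-875173:
  Base: filing + 25 years → 20 September 2023.
  Interference Suspension Credit: +201 days → 8 April 2024.
  Product Clearance Extension: 1234 days claimed exceeds the 1151-day cap, so +1151 days → 3 June 2027.
Expiry of referenced patent OF-939157:
  Base: filing + 25 years → 18 May 2022.
Terminal disclaimer: OF-875173 expires on the earlier of 3 June 2027 and 18 May 2022.

2022-05-18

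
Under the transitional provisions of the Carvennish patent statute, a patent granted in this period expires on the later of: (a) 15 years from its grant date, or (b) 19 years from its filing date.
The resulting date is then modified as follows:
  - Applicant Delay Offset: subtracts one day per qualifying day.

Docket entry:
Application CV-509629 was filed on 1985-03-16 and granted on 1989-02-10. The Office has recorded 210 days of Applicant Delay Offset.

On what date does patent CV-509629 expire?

(a) grant + 15 years → 10 February 2004.
(b) filing + 19 years → 16 March 2004.
Later of the two: 16 March 2004.
Applicant Delay Offset: −210 days → 19 August 2003.

2003-08-19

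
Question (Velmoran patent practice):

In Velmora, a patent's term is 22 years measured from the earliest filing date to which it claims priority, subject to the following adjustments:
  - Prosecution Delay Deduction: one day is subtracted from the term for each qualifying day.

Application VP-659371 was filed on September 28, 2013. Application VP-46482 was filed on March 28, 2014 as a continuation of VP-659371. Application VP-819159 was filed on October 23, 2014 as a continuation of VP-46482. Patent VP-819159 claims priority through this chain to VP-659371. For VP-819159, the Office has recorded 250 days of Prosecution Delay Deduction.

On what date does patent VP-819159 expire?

2035-01-21

Earliest priority filing: 28 September 2013.
Base term: 28 September 2013 + 22 years → 28 September 2035.
Prosecution Delay Deduction: −250 days → 21 January 2035.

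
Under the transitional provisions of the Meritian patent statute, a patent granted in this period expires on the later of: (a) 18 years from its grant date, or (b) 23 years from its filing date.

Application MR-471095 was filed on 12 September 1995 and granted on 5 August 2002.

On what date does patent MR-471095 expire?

(a) grant + 18 years → 5 August 2020.
(b) filing + 23 years → 12 September 2018.
Later of the two: 5 August 2020.

2020-08-05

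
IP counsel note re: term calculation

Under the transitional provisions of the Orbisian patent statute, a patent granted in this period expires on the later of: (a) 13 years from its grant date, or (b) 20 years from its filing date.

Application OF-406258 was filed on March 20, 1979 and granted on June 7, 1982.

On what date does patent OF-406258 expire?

(a) grant + 13 years → 7 June 1995.
(b) filing + 20 years → 20 March 1999.
Later of the two: 20 March 1999.

1999-03-20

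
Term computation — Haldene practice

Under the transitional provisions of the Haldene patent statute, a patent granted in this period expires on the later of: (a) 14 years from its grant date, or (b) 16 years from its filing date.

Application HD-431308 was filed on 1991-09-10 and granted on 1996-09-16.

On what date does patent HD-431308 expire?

(a) grant + 14 years → 16 September 2010.
(b) filing + 16 years → 10 September 2007.
Later of the two: 16 September 2010.

2010-09-16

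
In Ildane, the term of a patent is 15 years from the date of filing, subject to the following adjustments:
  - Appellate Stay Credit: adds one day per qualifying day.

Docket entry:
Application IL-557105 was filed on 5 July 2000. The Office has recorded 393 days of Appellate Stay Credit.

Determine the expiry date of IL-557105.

August 1, 2016

Base term: filing date + 15 years → 5 July 2015.
Appellate Stay Credit: +393 days → 1 August 2016.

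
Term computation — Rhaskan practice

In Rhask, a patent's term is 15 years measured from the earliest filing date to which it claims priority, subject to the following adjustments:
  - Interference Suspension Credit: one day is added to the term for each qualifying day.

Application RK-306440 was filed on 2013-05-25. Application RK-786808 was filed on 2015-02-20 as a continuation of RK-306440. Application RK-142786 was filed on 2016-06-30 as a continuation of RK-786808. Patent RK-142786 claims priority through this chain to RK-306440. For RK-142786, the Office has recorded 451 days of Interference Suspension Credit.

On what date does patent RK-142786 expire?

Earliest priority filing: 25 May 2013.
Base term: 25 May 2013 + 15 years → 25 May 2028.
Interference Suspension Credit: +451 days → 19 August 2029.

August 19, 2029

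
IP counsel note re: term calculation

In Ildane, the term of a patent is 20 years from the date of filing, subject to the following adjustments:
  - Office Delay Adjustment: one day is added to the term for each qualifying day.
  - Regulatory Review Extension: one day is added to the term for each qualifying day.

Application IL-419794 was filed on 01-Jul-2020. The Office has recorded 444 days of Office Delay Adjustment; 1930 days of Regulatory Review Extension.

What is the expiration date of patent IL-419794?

Base term: filing date + 20 years → 1 July 2040.
Office Delay Adjustment: +444 days → 18 September 2041.
Regulatory Review Extension: +1930 days → 31 December 2046.

December 31, 2046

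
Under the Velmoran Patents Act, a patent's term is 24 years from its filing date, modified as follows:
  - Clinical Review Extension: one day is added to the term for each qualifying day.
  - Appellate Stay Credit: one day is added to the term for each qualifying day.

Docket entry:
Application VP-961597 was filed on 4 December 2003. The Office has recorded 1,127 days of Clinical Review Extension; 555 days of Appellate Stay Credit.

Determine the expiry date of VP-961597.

Base term: filing date + 24 years → 4 December 2027.
Clinical Review Extension: +1127 days → 4 January 2031.
Appellate Stay Credit: +555 days → 12 July 2032.

2032-07-12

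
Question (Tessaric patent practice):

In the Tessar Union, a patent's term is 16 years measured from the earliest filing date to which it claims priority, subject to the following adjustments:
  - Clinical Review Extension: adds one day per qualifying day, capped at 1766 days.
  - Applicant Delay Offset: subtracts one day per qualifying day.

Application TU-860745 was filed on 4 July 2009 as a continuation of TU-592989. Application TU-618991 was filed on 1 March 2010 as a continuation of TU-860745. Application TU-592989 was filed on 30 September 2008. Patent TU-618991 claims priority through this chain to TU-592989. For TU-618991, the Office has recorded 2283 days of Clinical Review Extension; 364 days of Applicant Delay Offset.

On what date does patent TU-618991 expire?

2028-08-02

Earliest priority filing: 30 September 2008.
Base term: 30 September 2008 + 16 years → 30 September 2024.
Clinical Review Extension: 2283 days claimed exceeds the 1766-day cap, so +1766 days → 1 August 2029.
Applicant Delay Offset: −364 days → 2 August 2028.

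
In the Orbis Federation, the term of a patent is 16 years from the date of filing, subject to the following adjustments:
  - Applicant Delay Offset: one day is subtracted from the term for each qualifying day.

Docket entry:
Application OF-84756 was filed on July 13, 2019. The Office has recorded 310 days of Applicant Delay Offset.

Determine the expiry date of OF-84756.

Base term: filing date + 16 years → 13 July 2035.
Applicant Delay Offset: −310 days → 6 September 2034.

September 6, 2034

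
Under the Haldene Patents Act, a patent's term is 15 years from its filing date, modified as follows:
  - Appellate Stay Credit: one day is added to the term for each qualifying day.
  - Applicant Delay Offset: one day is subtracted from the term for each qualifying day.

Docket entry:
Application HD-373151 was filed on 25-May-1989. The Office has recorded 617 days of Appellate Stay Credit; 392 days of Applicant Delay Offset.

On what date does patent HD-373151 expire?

Base term: filing date + 15 years → 25 May 2004.
Appellate Stay Credit: +617 days → 1 February 2006.
Applicant Delay Offset: −392 days → 5 January 2005.

January 5, 2005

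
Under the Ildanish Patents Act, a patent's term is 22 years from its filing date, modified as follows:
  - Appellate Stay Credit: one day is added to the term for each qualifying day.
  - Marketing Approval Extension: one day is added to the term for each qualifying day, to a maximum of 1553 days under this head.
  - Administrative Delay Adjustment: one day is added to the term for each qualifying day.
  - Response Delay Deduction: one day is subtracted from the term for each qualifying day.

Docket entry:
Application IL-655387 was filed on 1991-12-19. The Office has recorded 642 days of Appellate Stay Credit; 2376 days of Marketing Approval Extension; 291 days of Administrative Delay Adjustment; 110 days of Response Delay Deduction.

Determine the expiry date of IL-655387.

Base term: filing date + 22 years → 19 December 2013.
Appellate Stay Credit: +642 days → 22 September 2015.
Marketing Approval Extension: 2376 days claimed exceeds the 1553-day cap, so +1553 days → 23 December 2019.
Administrative Delay Adjustment: +291 days → 9 October 2020.
Response Delay Deduction: −110 days → 21 June 2020.

2020-06-21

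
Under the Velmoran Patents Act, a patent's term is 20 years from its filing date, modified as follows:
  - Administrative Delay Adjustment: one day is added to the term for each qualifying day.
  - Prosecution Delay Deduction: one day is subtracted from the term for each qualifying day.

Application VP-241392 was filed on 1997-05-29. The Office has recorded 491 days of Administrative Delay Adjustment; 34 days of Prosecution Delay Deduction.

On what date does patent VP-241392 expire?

Base term: filing date + 20 years → 29 May 2017.
Administrative Delay Adjustment: +491 days → 2 October 2018.
Prosecution Delay Deduction: −34 days → 29 August 2018.

August 29, 2018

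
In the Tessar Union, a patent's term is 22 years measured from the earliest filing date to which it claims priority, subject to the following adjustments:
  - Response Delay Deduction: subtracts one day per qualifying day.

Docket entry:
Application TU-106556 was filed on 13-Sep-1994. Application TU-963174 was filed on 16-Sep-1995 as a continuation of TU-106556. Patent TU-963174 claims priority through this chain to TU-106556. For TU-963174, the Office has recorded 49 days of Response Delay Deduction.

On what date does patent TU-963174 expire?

Earliest priority filing: 13 September 1994.
Base term: 13 September 1994 + 22 years → 13 September 2016.
Response Delay Deduction: −49 days → 26 July 2016.

July 26, 2016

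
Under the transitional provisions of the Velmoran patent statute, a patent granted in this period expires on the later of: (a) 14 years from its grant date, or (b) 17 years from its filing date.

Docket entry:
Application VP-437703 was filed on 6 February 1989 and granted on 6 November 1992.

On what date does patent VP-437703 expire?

(a) grant + 14 years → 6 November 2006.
(b) filing + 17 years → 6 February 2006.
Later of the two: 6 November 2006.

November 6, 2006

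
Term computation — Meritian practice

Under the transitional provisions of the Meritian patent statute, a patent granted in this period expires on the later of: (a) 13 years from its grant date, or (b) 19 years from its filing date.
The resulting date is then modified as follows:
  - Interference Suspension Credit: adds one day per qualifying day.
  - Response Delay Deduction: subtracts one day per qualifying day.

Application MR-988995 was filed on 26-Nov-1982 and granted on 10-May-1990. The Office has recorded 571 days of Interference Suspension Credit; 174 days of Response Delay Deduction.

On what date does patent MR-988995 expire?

June 10, 2004

(a) grant + 13 years → 10 May 2003.
(b) filing + 19 years → 26 November 2001.
Later of the two: 10 May 2003.
Interference Suspension Credit: +571 days → 1 December 2004.
Response Delay Deduction: −174 days → 10 June 2004.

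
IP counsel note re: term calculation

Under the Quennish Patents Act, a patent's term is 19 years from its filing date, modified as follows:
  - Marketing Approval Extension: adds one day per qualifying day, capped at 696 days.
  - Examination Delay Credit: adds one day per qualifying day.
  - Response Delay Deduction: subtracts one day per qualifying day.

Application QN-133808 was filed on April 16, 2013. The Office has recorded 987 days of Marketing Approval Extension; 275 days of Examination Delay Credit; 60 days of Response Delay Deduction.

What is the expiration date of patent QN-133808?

2034-10-14

Base term: filing date + 19 years → 16 April 2032.
Marketing Approval Extension: 987 days claimed exceeds the 696-day cap, so +696 days → 13 March 2034.
Examination Delay Credit: +275 days → 13 December 2034.
Response Delay Deduction: −60 days → 14 October 2034.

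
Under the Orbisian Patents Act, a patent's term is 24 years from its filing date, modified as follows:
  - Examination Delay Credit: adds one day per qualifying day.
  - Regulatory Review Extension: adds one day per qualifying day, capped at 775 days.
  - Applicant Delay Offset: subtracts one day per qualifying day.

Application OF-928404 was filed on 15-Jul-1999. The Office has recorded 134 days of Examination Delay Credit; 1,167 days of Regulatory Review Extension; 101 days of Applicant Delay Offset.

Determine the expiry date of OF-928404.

Base term: filing date + 24 years → 15 July 2023.
Examination Delay Credit: +134 days → 26 November 2023.
Regulatory Review Extension: 1167 days claimed exceeds the 775-day cap, so +775 days → 9 January 2026.
Applicant Delay Offset: −101 days → 30 September 2025.

2025-09-30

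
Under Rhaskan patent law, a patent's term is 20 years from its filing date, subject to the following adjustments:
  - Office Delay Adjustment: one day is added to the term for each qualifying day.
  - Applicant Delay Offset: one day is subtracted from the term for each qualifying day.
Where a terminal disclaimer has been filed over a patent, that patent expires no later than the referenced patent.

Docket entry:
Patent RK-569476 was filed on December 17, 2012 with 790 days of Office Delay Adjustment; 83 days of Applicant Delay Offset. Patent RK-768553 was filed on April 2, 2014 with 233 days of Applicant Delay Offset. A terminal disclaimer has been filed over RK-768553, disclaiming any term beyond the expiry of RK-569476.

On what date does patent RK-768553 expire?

Natural term of RK-768553:
  Base: filing + 20 years → 2 April 2034.
  Applicant Delay Offset: −233 days → 12 August 2033.
Expiry of referenced patent RK-569476:
  Base: filing + 20 years → 17 December 2032.
  Office Delay Adjustment: +790 days → 15 February 2035.
  Applicant Delay Offset: −83 days → 24 November 2034.
Terminal disclaimer: RK-768553 expires on the earlier of 12 August 2033 and 24 November 2034.

August 12, 2033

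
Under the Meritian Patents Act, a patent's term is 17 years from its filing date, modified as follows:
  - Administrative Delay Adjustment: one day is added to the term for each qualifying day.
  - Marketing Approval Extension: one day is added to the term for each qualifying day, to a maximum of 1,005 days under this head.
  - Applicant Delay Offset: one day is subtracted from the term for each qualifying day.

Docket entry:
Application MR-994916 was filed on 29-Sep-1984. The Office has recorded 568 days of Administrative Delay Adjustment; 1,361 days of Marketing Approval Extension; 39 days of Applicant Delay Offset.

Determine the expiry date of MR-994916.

Base term: filing date + 17 years → 29 September 2001.
Administrative Delay Adjustment: +568 days → 20 April 2003.
Marketing Approval Extension: 1361 days claimed exceeds the 1005-day cap, so +1005 days → 19 January 2006.
Applicant Delay Offset: −39 days → 11 December 2005.

December 11, 2005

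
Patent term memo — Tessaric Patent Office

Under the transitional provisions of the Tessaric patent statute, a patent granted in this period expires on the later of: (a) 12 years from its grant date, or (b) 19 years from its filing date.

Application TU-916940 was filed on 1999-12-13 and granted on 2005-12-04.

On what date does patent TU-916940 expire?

(a) grant + 12 years → 4 December 2017.
(b) filing + 19 years → 13 December 2018.
Later of the two: 13 December 2018.

December 13, 2018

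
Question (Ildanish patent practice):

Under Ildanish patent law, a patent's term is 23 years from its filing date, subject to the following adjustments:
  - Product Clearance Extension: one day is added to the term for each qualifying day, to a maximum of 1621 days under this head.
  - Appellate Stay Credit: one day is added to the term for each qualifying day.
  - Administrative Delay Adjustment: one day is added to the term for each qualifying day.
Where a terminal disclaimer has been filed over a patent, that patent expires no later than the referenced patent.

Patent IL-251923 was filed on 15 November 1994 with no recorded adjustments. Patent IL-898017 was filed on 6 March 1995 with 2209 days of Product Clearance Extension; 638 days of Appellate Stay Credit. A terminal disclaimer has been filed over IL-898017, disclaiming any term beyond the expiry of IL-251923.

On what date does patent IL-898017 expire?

Natural term of IL-898017:
  Base: filing + 23 years → 6 March 2018.
  Product Clearance Extension: 2209 days claimed exceeds the 1621-day cap, so +1621 days → 13 August 2022.
  Appellate Stay Credit: +638 days → 12 May 2024.
Expiry of referenced patent IL-251923:
  Base: filing + 23 years → 15 November 2017.
Terminal disclaimer: IL-898017 expires on the earlier of 12 May 2024 and 15 November 2017.

November 15, 2017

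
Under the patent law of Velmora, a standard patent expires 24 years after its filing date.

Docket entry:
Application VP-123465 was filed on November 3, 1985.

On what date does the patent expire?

November 3, 2009

Filing date + 24 years → 3 November 2009.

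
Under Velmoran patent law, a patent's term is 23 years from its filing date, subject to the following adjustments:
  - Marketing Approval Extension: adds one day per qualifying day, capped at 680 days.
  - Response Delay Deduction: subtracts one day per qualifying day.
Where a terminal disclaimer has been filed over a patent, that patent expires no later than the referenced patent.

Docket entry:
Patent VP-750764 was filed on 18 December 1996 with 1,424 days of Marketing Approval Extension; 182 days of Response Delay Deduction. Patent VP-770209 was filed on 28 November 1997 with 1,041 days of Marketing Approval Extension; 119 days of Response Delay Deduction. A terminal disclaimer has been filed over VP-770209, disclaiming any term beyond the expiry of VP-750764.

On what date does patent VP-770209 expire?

Natural term of VP-770209:
  Base: filing + 23 years → 28 November 2020.
  Marketing Approval Extension: 1041 days claimed exceeds the 680-day cap, so +680 days → 9 October 2022.
  Response Delay Deduction: −119 days → 12 June 2022.
Expiry of referenced patent VP-750764:
  Base: filing + 23 years → 18 December 2019.
  Marketing Approval Extension: 1424 days claimed exceeds the 680-day cap, so +680 days → 28 October 2021.
  Response Delay Deduction: −182 days → 29 April 2021.
Terminal disclaimer: VP-770209 expires on the earlier of 12 June 2022 and 29 April 2021.

2021-04-29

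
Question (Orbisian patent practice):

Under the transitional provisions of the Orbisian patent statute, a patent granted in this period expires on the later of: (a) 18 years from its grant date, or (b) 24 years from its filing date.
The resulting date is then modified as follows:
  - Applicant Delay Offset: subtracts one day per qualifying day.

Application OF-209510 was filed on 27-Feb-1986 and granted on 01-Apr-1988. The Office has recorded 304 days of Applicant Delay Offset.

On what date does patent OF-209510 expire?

2009-04-29

(a) grant + 18 years → 1 April 2006.
(b) filing + 24 years → 27 February 2010.
Later of the two: 27 February 2010.
Applicant Delay Offset: −304 days → 29 April 2009.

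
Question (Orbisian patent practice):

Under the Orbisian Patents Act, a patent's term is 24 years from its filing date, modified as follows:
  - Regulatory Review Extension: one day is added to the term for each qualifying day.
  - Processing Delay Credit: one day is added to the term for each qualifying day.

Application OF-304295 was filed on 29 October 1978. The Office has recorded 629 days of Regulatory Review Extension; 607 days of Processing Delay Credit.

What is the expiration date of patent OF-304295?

March 18, 2006

Base term: filing date + 24 years → 29 October 2002.
Regulatory Review Extension: +629 days → 19 July 2004.
Processing Delay Credit: +607 days → 18 March 2006.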